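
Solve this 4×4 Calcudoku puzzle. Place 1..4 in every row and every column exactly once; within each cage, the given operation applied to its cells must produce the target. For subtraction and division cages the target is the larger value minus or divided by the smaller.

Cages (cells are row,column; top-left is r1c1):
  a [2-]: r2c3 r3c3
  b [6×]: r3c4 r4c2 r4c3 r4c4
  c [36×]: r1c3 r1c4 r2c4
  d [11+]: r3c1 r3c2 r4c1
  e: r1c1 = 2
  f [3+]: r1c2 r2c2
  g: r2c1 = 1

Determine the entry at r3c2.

4

Cage e is given, leaving r1c1 = 2.
Row 1 already has 2, so r1c2 = 1.
Cage c needs product 36, so r1c3 = 3.
Cage c needs product 36; hence r1c4 = 4.
Cage g is given; hence r2c1 = 1.
Column 2 already has 1, so r2c2 = 2.
Row 2 already has 2; hence r2c3 = 4.
Cage c needs product 36; hence r2c4 = 3.
Cage d needs sum 11, which forces r3c1 = 3.
The 3 cells of cage d must have sum 11, so r3c2 = 4.
Cage b needs product 6, so r3c4 = 1.
The 3 cells of cage d must have sum 11; hence r4c1 = 4.
Column 2 now contains 2, which forces r4c2 = 3.
3 is placed in column 4; hence r4c4 = 2.
Row 3 already has 1, so r3c3 = 2.
Row 4 already has 2; hence r4c3 = 1.
Completed grid: 2 1 3 4 / 1 2 4 3 / 3 4 2 1 / 4 3 1 2.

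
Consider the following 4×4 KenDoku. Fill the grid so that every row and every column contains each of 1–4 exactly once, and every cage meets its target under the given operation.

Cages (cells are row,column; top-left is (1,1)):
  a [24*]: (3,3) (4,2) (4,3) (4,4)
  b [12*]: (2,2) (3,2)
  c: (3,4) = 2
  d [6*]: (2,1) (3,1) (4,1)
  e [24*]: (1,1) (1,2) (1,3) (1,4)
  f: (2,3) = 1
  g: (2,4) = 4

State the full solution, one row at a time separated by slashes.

4 1 2 3 / 2 3 1 4 / 1 4 3 2 / 3 2 4 1

Cage f is a single given cell, which forces (2,3) = 1.
Cage g is a single given cell, so (2,4) = 4.
C is a freebie, which forces (3,4) = 2.
Row 2 already has 4, which forces (2,2) = 3.
The two cells of cage b must have product 12; hence (3,2) = 4.
Row 3 now contains 4, which forces (3,3) = 3.
Row 2 now contains 3, so (2,1) = 2.
Row 3 now contains 3, so (3,1) = 1.
Cage d needs product 6, so (4,1) = 3.
Cage a has product 24, leaving (4,2) = 2.
The 4 cells of cage a must have product 24, leaving (4,3) = 4.
Cage a has product 24; hence (4,4) = 1.
Column 1 now contains 3, which forces (1,1) = 4.
Column 2 already has 2; hence (1,2) = 1.
Column 3 now contains 4, so (1,3) = 2.
Column 4 already has 1, which forces (1,4) = 3.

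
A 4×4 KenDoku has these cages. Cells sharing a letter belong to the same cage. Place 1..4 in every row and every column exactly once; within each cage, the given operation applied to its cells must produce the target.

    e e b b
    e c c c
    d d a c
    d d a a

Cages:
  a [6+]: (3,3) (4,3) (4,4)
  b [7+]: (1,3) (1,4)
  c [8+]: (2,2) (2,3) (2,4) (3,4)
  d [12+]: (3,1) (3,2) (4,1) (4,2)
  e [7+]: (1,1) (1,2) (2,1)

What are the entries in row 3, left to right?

The 3 cells of cage e must have sum 7; hence (2,1) = 4.
The 4 cells of cage c must have sum 8, leaving (3,4) = 2.
2 is placed in row 3, which forces (3,1) = 3.
Cage d needs sum 12, which forces (3,2) = 4.
Row 3 already has 3, so (3,3) = 1.
The 4 cells of cage d must have sum 12; hence (4,1) = 2.
Cage d has sum 12, which forces (4,2) = 3.
2 is placed in row 4, so (4,3) = 4.
Row 4 already has 3; hence (4,4) = 1.
Column 1 already has 2; hence (1,1) = 1.
Cage e needs sum 7, which forces (1,2) = 2.
Column 3 now contains 4; hence (1,3) = 3.
Cage b needs two cells with sum 7, which forces (1,4) = 4.
Cage c has sum 8, leaving (2,2) = 1.
Cage c needs sum 8, which forces (2,3) = 2.
Column 4 already has 1, so (2,4) = 3.
Filled in: 1 2 3 4 / 4 1 2 3 / 3 4 1 2 / 2 3 4 1.

3 4 1 2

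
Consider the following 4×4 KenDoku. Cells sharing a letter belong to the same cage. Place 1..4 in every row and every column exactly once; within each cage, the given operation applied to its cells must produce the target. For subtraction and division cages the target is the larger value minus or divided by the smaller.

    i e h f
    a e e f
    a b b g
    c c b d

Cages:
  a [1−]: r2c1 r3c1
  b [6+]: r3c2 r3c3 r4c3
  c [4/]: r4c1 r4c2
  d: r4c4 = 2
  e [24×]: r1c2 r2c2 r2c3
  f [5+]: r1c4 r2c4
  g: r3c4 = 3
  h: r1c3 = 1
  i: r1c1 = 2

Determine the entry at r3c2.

Cage i is given, leaving r1c1 = 2.
H is a freebie, which forces r1c3 = 1.
Cage g is a single given cell, which forces r3c4 = 3.
Cage d is given, leaving r4c4 = 2.
Column 4 now contains 3, which forces r1c4 = 4.
Cage a needs two cells with difference 1, leaving r2c1 = 3.
Cage f needs two cells with sum 5, so r2c4 = 1.
Cage a needs two cells with difference 1; hence r3c1 = 4.
Cage b has sum 6; hence r3c2 = 1.
Cage b has sum 6, leaving r3c3 = 2.
Column 1 now contains 4; hence r4c1 = 1.
1 is placed in column 2; hence r4c2 = 4.
Row 4 now contains 2; hence r4c3 = 3.
4 is placed in row 1, so r1c2 = 3.
Column 2 now contains 4, which forces r2c2 = 2.
Column 3 now contains 2; hence r2c3 = 4.
Completed grid: 2 3 1 4 / 3 2 4 1 / 4 1 2 3 / 1 4 3 2.

1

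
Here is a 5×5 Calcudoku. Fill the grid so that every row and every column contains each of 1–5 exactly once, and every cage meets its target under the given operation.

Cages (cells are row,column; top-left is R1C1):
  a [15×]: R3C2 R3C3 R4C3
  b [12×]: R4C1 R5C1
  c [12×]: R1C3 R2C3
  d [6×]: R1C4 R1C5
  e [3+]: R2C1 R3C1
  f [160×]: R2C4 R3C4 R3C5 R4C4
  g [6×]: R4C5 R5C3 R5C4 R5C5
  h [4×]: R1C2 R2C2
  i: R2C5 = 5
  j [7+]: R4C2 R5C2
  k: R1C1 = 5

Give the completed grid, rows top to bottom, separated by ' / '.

Cage k is given; hence R1C1 = 5.
I is a freebie, which forces R2C5 = 5.
Cage f has product 160, which forces R3C5 = 4.
Cage g has product 6, which forces R4C5 = 1.
The only place for 1 in row 1 is R1C2.
1 is placed in column 2, which forces R2C2 = 4.
Row 2 already has 4, so R2C3 = 3.
Row 2 already has 4, which forces R2C4 = 2.
Cage a has product 15, which forces R3C3 = 1.
2 is placed in column 4, leaving R3C4 = 5.
Column 3 already has 3, which forces R4C3 = 5.
Column 4 already has 5; hence R4C4 = 4.
1 is placed in column 3; hence R5C3 = 2.
2 is placed in row 5, so R5C5 = 3.
Column 3 already has 3, so R1C3 = 4.
2 is placed in column 4, leaving R1C4 = 3.
Column 5 now contains 3, leaving R1C5 = 2.
Row 2 already has 2; hence R2C1 = 1.
Row 3 already has 1, so R3C1 = 2.
5 is placed in row 3; hence R3C2 = 3.
4 is placed in row 4; hence R4C1 = 3.
Cage j needs two cells with sum 7, leaving R4C2 = 2.
Row 5 already has 3; hence R5C1 = 4.
Row 5 already has 3, which forces R5C2 = 5.
Row 5 already has 3, leaving R5C4 = 1.

5 1 4 3 2 / 1 4 3 2 5 / 2 3 1 5 4 / 3 2 5 4 1 / 4 5 2 1 3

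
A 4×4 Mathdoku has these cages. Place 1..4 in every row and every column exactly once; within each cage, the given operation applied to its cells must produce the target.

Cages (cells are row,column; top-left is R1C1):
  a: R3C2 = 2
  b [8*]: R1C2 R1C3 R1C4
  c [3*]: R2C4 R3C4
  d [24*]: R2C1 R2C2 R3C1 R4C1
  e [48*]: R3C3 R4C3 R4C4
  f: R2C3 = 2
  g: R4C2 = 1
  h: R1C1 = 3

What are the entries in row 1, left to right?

3 4 1 2

H is a freebie; hence R1C1 = 3.
Cage f is a single given cell, which forces R2C3 = 2.
Cage a is given, so R3C2 = 2.
The 3 cells of cage e must have product 48; hence R3C3 = 4.
G is a freebie, leaving R4C2 = 1.
The 3 cells of cage e must have product 48; hence R4C3 = 3.
Cage e needs product 48, which forces R4C4 = 4.
1 is placed in column 2, leaving R1C2 = 4.
Column 3 now contains 4; hence R1C3 = 1.
The 3 cells of cage b must have product 8; hence R1C4 = 2.
The 4 cells of cage d must have product 24, which forces R2C1 = 4.
The 4 cells of cage d must have product 24, leaving R2C2 = 3.
Row 2 already has 3, which forces R2C4 = 1.
Row 3 already has 4; hence R3C1 = 1.
1 is placed in column 4, which forces R3C4 = 3.
Row 4 now contains 4; hence R4C1 = 2.
Filled in: 3 4 1 2 / 4 3 2 1 / 1 2 4 3 / 2 1 3 4.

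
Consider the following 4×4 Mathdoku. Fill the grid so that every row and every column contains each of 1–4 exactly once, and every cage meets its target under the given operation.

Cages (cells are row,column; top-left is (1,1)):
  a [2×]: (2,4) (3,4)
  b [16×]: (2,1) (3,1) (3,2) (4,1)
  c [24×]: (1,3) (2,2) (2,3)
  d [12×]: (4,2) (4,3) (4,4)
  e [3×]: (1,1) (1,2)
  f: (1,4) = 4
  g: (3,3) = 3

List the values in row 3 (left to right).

Cage f is a single given cell, so (1,4) = 4.
Cage b has product 16, so (3,2) = 2.
Cage g is a single given cell, so (3,3) = 3.
Row 3 already has 2, so (3,4) = 1.
Column 4 already has 1; hence (4,4) = 3.
3 is placed in column 3, so (1,3) = 2.
The 3 cells of cage c must have product 24; hence (2,2) = 3.
The 3 cells of cage c must have product 24; hence (2,3) = 4.
Column 4 already has 1, which forces (2,4) = 2.
1 is placed in row 3, so (3,1) = 4.
Column 3 already has 4, which forces (4,3) = 1.
Cage e's pair has product 3, so (1,1) = 3.
3 is placed in column 2, leaving (1,2) = 1.
Row 2 now contains 2, so (2,1) = 1.
1 is placed in row 4, leaving (4,1) = 2.
1 is placed in row 4; hence (4,2) = 4.
Completed grid: 3 1 2 4 / 1 3 4 2 / 4 2 3 1 / 2 4 1 3.

4 2 3 1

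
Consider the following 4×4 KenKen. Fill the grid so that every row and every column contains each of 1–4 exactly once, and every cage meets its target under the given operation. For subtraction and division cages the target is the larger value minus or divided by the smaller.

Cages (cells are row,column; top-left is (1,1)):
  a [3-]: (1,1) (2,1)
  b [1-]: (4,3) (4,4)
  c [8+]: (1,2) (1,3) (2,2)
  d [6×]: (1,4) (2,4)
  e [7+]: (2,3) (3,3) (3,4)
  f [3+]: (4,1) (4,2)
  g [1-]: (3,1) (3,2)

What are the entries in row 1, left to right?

Column 1 needs a 3, and only (3,1) is open for it.
In column 1, 2 can only go at (4,1), so (4,1) = 2.
Row 4 already has 2; hence (4,2) = 1.
The only place for 1 in column 4 is (3,4).
In row 2, 1 can only go at (2,1), so (2,1) = 1.
Column 1 now contains 1, which forces (1,1) = 4.
Row 1 needs a 1, and only (1,3) is open for it.
The 3 cells of cage c must have sum 8; hence (1,2) = 3.
Row 1 now contains 3, so (1,4) = 2.
Cage c has sum 8, which forces (2,2) = 4.
Row 2 already has 4, which forces (2,3) = 2.
Column 4 now contains 2, which forces (2,4) = 3.
Column 2 already has 4, so (3,2) = 2.
2 is placed in column 3, so (3,3) = 4.
Column 3 now contains 4, so (4,3) = 3.
Column 4 now contains 3; hence (4,4) = 4.
Filled in: 4 3 1 2 / 1 4 2 3 / 3 2 4 1 / 2 1 3 4.

4 3 1 2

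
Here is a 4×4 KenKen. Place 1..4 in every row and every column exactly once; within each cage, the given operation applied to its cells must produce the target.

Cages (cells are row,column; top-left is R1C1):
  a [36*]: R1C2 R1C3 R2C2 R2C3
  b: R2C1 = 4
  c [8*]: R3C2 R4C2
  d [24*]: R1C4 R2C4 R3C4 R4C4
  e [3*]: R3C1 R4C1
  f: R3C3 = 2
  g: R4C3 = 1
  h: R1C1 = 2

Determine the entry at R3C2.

4

Cage h is given, leaving R1C1 = 2.
B is a freebie; hence R2C1 = 4.
Cage f is a single given cell, so R3C3 = 2.
G is a freebie, leaving R4C3 = 1.
Cage a has product 36; hence R1C2 = 3.
Cage a has product 36, so R1C3 = 4.
Row 1 now contains 4; hence R1C4 = 1.
Cage a has product 36, which forces R2C2 = 1.
Column 3 already has 1; hence R2C3 = 3.
Row 2 already has 3, so R2C4 = 2.
Cage e needs two cells with product 3, leaving R3C1 = 1.
Row 3 already has 2, so R3C2 = 4.
4 is placed in row 3, so R3C4 = 3.
Row 4 now contains 1, which forces R4C1 = 3.
Cage c needs two cells with product 8, which forces R4C2 = 2.
Column 4 already has 3, so R4C4 = 4.
Completed grid: 2 3 4 1 / 4 1 3 2 / 1 4 2 3 / 3 2 1 4.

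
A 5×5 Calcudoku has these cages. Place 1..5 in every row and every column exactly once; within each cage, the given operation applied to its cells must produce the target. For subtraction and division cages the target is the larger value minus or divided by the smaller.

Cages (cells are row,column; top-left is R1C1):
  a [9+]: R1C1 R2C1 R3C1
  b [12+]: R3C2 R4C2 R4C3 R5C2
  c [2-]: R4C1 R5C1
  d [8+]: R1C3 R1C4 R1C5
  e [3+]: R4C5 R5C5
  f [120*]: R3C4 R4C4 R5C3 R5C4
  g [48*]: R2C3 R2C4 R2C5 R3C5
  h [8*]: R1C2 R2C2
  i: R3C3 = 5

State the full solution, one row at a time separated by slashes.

3 4 2 1 5 / 5 2 1 4 3 / 1 3 5 2 4 / 4 1 3 5 2 / 2 5 4 3 1

Cage i is a single given cell; hence R3C3 = 5.
Row 2 needs a 5, and only R2C1 is open for it.
The only place for 5 in column 5 is R1C5.
The only place for 3 in row 1 is R1C1.
Column 1 now contains 3, leaving R3C1 = 1.
In row 1, 4 can only go at R1C2, so R1C2 = 4.
Column 2 now contains 4, so R2C2 = 2.
2 is placed in column 2, which forces R3C2 = 3.
Cage g has product 48, which forces R3C5 = 4.
The 4 cells of cage b must have sum 12; hence R4C3 = 3.
Row 3 already has 4; hence R3C4 = 2.
The 4 cells of cage f must have product 120; hence R4C4 = 5.
Cage f needs product 120, leaving R5C3 = 4.
Cage f needs product 120, leaving R5C4 = 3.
The 3 cells of cage d must have sum 8, so R1C3 = 2.
Column 4 now contains 2, so R1C4 = 1.
Column 3 already has 4, leaving R2C3 = 1.
The 4 cells of cage g must have product 48, leaving R2C4 = 4.
Cage g needs product 48, so R2C5 = 3.
The two cells of cage c must have difference 2; hence R4C1 = 4.
Row 4 now contains 5, which forces R4C2 = 1.
1 is placed in row 4, so R4C5 = 2.
4 is placed in row 5, leaving R5C1 = 2.
The 4 cells of cage b must have sum 12, leaving R5C2 = 5.
Column 5 already has 2, so R5C5 = 1.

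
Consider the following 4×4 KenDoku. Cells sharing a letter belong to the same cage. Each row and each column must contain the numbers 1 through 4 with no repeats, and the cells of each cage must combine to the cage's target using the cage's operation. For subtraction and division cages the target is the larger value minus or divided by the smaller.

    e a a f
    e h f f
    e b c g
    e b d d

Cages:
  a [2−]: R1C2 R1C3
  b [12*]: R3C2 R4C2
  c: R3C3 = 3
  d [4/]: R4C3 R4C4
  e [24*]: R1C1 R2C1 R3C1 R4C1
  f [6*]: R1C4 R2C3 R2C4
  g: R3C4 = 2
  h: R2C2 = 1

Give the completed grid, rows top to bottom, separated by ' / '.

Cage h is a single given cell, leaving R2C2 = 1.
C is a freebie, which forces R3C3 = 3.
Cage g is given, leaving R3C4 = 2.
Cage f has product 6, leaving R1C4 = 1.
3 is placed in column 3, which forces R2C3 = 2.
Column 4 now contains 2, so R2C4 = 3.
3 is placed in row 3, so R3C2 = 4.
The two cells of cage b must have product 12, leaving R4C2 = 3.
Column 4 now contains 1; hence R4C4 = 4.
The 4 cells of cage e must have product 24, so R1C1 = 3.
3 is placed in column 2; hence R1C2 = 2.
2 is placed in column 3, so R1C3 = 4.
Row 2 now contains 3; hence R2C1 = 4.
Row 3 now contains 4; hence R3C1 = 1.
Cage e has product 24, leaving R4C1 = 2.
Row 4 now contains 4, so R4C3 = 1.

3 2 4 1 / 4 1 2 3 / 1 4 3 2 / 2 3 1 4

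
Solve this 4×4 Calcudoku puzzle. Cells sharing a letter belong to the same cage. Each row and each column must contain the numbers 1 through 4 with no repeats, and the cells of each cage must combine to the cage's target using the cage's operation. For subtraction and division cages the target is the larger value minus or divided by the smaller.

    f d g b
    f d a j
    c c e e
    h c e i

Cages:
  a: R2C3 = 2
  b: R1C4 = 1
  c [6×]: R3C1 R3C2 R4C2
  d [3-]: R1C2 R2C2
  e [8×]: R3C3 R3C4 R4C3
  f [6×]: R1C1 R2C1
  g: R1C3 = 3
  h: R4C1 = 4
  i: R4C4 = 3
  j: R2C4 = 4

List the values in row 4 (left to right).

Cage g is given, so R1C3 = 3.
Cage b is given, so R1C4 = 1.
Cage a is given, so R2C3 = 2.
J is a freebie, which forces R2C4 = 4.
4 is placed in column 4, which forces R3C4 = 2.
Cage h is given, so R4C1 = 4.
4 is placed in row 4, leaving R4C3 = 1.
Cage i is a single given cell, leaving R4C4 = 3.
3 is placed in row 1, which forces R1C1 = 2.
Row 1 now contains 1, leaving R1C2 = 4.
2 is placed in row 2, which forces R2C1 = 3.
Row 2 already has 4; hence R2C2 = 1.
Column 1 already has 3, leaving R3C1 = 1.
Column 2 now contains 1; hence R3C2 = 3.
Column 3 now contains 1, leaving R3C3 = 4.
Row 4 now contains 3, so R4C2 = 2.
Completed grid: 2 4 3 1 / 3 1 2 4 / 1 3 4 2 / 4 2 1 3.

4 2 1 3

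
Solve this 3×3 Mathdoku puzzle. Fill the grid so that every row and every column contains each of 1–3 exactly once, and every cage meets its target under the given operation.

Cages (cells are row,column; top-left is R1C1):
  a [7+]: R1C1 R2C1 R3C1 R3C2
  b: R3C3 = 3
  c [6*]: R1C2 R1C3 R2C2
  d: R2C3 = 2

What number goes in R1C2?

Cage d is a single given cell, leaving R2C3 = 2.
The 4 cells of cage a must have sum 7, leaving R3C2 = 1.
Cage b is given, leaving R3C3 = 3.
Cage c needs product 6, which forces R1C2 = 2.
Column 3 already has 3, so R1C3 = 1.
1 is placed in column 2, which forces R2C2 = 3.
3 is placed in row 3, so R3C1 = 2.
1 is placed in row 1; hence R1C1 = 3.
3 is placed in row 2, which forces R2C1 = 1.
Filled in: 3 2 1 / 1 3 2 / 2 1 3.

2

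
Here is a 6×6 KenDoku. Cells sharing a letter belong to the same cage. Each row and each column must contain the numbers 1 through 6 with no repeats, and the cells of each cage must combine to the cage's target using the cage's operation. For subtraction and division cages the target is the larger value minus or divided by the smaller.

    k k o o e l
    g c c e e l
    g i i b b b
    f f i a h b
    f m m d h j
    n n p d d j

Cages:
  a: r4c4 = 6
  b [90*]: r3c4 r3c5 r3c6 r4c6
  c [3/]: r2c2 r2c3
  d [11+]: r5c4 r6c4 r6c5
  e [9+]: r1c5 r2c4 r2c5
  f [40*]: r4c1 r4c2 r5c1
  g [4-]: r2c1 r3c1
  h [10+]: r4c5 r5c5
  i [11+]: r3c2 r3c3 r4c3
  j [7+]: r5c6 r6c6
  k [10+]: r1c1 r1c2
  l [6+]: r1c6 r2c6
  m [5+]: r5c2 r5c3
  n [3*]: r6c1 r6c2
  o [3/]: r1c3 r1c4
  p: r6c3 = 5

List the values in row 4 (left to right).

Cage a is given, which forces r4c4 = 6.
Row 4 now contains 6, which forces r4c5 = 4.
4 is placed in column 5, which forces r5c5 = 6.
Cage p is given, which forces r6c3 = 5.
Cage f has product 40, leaving r5c1 = 4.
Cage d needs sum 11; hence r5c4 = 5.
The 3 cells of cage d must have sum 11, leaving r6c4 = 4.
Cage d has sum 11, leaving r6c5 = 2.
Column 1 already has 4, which forces r1c1 = 6.
The two cells of cage k must have sum 10; hence r1c2 = 4.
The two cells of cage j must have sum 7; hence r5c6 = 1.
Cage j's pair has sum 7, leaving r6c6 = 6.
Cage l's pair has sum 6; hence r1c6 = 2.
Cage l's pair has sum 6; hence r2c6 = 4.
Column 6 already has 2; hence r3c6 = 5.
Cage b has product 90, so r4c6 = 3.
The two cells of cage g must have difference 4; hence r2c1 = 5.
Row 3 already has 5, leaving r3c1 = 1.
Cage b has product 90; hence r3c4 = 2.
Row 3 already has 5, so r3c5 = 3.
Column 1 now contains 5, leaving r4c1 = 2.
Row 4 already has 2, leaving r4c2 = 5.
Row 4 already has 2, leaving r4c3 = 1.
Column 1 now contains 1; hence r6c1 = 3.
3 is placed in row 6, so r6c2 = 1.
Column 3 now contains 1, so r1c3 = 3.
Cage o's pair has quotient 3, leaving r1c4 = 1.
Cage e needs sum 9, which forces r1c5 = 5.
The 3 cells of cage e must have sum 9, which forces r2c4 = 3.
Column 5 already has 3, which forces r2c5 = 1.
Row 3 already has 3; hence r3c2 = 6.
Cage i has sum 11, so r3c3 = 4.
Column 3 already has 3, so r5c3 = 2.
Column 2 already has 6, leaving r2c2 = 2.
2 is placed in column 3, so r2c3 = 6.
2 is placed in row 5; hence r5c2 = 3.
Filled in: 6 4 3 1 5 2 / 5 2 6 3 1 4 / 1 6 4 2 3 5 / 2 5 1 6 4 3 / 4 3 2 5 6 1 / 3 1 5 4 2 6.

2 5 1 6 4 3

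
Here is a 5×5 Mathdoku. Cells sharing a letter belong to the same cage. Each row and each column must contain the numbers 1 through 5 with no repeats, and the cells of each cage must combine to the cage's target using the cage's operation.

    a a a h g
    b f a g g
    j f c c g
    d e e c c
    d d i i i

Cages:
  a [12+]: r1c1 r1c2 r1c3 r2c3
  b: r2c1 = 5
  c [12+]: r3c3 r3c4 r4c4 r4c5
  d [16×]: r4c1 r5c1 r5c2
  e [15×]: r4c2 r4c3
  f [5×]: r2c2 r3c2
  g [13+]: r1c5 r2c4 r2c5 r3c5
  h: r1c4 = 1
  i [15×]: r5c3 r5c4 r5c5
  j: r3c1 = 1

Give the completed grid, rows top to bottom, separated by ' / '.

Cage h is a single given cell, so r1c4 = 1.
Cage b is a single given cell, leaving r2c1 = 5.
Row 2 already has 5; hence r2c2 = 1.
Cage j is given, so r3c1 = 1.
Column 2 already has 1, so r3c2 = 5.
Column 2 already has 5, so r4c2 = 3.
Row 4 now contains 3, which forces r4c3 = 5.
1 is placed in column 1; hence r5c1 = 4.
4 is placed in row 5; hence r5c2 = 2.
Cage a needs sum 12, so r1c1 = 3.
Column 2 already has 2; hence r1c2 = 4.
The 4 cells of cage a must have sum 12, which forces r1c3 = 2.
Row 1 already has 2, so r1c5 = 5.
The 4 cells of cage a must have sum 12; hence r2c3 = 3.
Column 3 already has 2, which forces r3c3 = 4.
Column 1 already has 4; hence r4c1 = 2.
Row 4 now contains 2, so r4c4 = 4.
4 is placed in row 4, leaving r4c5 = 1.
3 is placed in column 3, so r5c3 = 1.
Column 5 now contains 1, leaving r5c5 = 3.
4 is placed in column 4; hence r2c4 = 2.
Cage g needs sum 13; hence r2c5 = 4.
Cage c needs sum 12, leaving r3c4 = 3.
Column 5 now contains 3, leaving r3c5 = 2.
Row 5 now contains 3; hence r5c4 = 5.

3 4 2 1 5 / 5 1 3 2 4 / 1 5 4 3 2 / 2 3 5 4 1 / 4 2 1 5 3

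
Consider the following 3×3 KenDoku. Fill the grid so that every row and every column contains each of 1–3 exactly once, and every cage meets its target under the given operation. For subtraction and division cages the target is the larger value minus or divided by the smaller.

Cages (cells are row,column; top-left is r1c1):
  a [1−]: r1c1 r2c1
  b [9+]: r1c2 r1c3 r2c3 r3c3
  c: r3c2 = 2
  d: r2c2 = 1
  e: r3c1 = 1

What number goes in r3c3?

3

The 4 cells of cage b must have sum 9; hence r1c2 = 3.
Cage d is a single given cell, leaving r2c2 = 1.
E is a freebie, leaving r3c1 = 1.
C is a freebie; hence r3c2 = 2.
Row 3 already has 2, leaving r3c3 = 3.
1 is placed in column 1; hence r1c1 = 2.
Cage b has sum 9, so r1c3 = 1.
Cage a's pair has difference 1; hence r2c1 = 3.
Column 3 already has 3, which forces r2c3 = 2.
Completed grid: 2 3 1 / 3 1 2 / 1 2 3.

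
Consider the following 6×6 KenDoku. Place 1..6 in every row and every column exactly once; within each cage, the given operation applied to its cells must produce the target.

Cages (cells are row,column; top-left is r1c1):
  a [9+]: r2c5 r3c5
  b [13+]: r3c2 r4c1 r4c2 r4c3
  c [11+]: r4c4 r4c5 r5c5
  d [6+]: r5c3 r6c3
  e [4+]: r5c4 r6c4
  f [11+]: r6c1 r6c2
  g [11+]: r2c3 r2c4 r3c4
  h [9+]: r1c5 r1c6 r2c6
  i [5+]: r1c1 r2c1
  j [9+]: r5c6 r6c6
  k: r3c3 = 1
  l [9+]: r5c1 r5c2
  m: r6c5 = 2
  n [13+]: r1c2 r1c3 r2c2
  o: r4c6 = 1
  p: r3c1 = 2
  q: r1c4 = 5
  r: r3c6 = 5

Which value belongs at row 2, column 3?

Cage q is given, which forces r1c4 = 5.
Cage p is a single given cell, so r3c1 = 2.
Cage k is given, which forces r3c3 = 1.
R is a freebie, leaving r3c6 = 5.
Cage o is a single given cell, so r4c6 = 1.
Cage m is a single given cell; hence r6c5 = 2.
Cage d needs two cells with sum 6, leaving r5c3 = 2.
Cage d needs two cells with sum 6; hence r6c3 = 4.
The 4 cells of cage b must have sum 13, so r4c2 = 2.
In row 1, 2 can only go at r1c6, so r1c6 = 2.
Row 2 needs a 2, and only r2c4 is open for it.
The only place for 1 in row 2 is r2c1.
Column 1 already has 1, leaving r1c1 = 4.
Cage b has sum 13, so r3c2 = 3.
The only place for 5 in row 5 is r5c1.
Column 1 now contains 5; hence r4c1 = 3.
Cage b needs sum 13; hence r4c3 = 5.
The two cells of cage l must have sum 9, so r5c2 = 4.
Column 1 now contains 5; hence r6c1 = 6.
Cage f needs two cells with sum 11; hence r6c2 = 5.
Row 6 already has 6, leaving r6c6 = 3.
Cage n has sum 13, so r1c2 = 1.
Cage n needs sum 13; hence r1c3 = 6.
Row 1 now contains 1, leaving r1c5 = 3.
Column 2 already has 4; hence r2c2 = 6.
Column 3 now contains 5, leaving r2c3 = 3.
3 is placed in column 5, leaving r2c5 = 5.
Row 2 already has 6, which forces r2c6 = 4.
Cage g needs sum 11, so r3c4 = 6.
6 is placed in row 3, which forces r3c5 = 4.
Column 4 already has 6, which forces r4c4 = 4.
4 is placed in column 5, leaving r4c5 = 6.
Cage e needs two cells with sum 4; hence r5c4 = 3.
Cage c needs sum 11, leaving r5c5 = 1.
3 is placed in column 6; hence r5c6 = 6.
Row 6 now contains 3, so r6c4 = 1.
The full grid is 4 1 6 5 3 2 / 1 6 3 2 5 4 / 2 3 1 6 4 5 / 3 2 5 4 6 1 / 5 4 2 3 1 6 / 6 5 4 1 2 3.

3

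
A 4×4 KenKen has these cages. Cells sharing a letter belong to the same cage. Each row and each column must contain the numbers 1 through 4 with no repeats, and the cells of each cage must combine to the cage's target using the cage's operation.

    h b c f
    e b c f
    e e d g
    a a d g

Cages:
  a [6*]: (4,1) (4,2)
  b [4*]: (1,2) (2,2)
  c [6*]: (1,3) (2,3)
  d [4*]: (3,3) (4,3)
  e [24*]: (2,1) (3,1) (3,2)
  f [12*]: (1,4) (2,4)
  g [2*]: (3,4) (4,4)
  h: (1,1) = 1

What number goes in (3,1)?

Cage h is given, so (1,1) = 1.
1 is placed in row 1, so (1,2) = 4.
Row 1 already has 4, leaving (1,4) = 3.
Column 2 already has 4, which forces (2,2) = 1.
3 is placed in column 4, which forces (2,4) = 4.
Row 1 now contains 3; hence (1,3) = 2.
Cage c needs two cells with product 6, which forces (2,3) = 3.
The 3 cells of cage e must have product 24, so (3,1) = 4.
4 is placed in row 3, which forces (3,3) = 1.
Row 3 already has 1, which forces (3,4) = 2.
Column 3 already has 1; hence (4,3) = 4.
Column 4 already has 2, so (4,4) = 1.
Row 2 already has 3, so (2,1) = 2.
2 is placed in row 3, leaving (3,2) = 3.
2 is placed in column 1, which forces (4,1) = 3.
Column 2 now contains 3, which forces (4,2) = 2.
The full grid is 1 4 2 3 / 2 1 3 4 / 4 3 1 2 / 3 2 4 1.

4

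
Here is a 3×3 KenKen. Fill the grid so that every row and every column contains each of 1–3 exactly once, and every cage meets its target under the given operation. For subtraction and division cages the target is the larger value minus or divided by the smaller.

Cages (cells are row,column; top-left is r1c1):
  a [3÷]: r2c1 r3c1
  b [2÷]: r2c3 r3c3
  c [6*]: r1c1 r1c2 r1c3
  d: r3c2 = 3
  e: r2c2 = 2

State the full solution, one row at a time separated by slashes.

2 1 3 / 3 2 1 / 1 3 2

E is a freebie, so r2c2 = 2.
2 is placed in row 2, leaving r2c3 = 1.
Cage d is a single given cell, which forces r3c2 = 3.
Column 3 already has 1; hence r3c3 = 2.
Cage c needs product 6; hence r1c1 = 2.
Column 2 now contains 3, leaving r1c2 = 1.
2 is placed in column 3, so r1c3 = 3.
Row 2 now contains 1, leaving r2c1 = 3.
Row 3 already has 3, which forces r3c1 = 1.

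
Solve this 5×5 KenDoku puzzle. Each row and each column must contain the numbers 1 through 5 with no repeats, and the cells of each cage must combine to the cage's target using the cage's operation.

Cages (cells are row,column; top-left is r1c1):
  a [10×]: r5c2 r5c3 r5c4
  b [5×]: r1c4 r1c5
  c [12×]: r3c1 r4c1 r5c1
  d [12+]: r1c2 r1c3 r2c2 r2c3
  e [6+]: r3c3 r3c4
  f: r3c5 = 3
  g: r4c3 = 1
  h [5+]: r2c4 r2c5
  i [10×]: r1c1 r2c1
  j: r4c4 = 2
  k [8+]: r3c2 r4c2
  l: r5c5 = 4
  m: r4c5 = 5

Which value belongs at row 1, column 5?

F is a freebie; hence r3c5 = 3.
G is a freebie, leaving r4c3 = 1.
Cage j is a single given cell, leaving r4c4 = 2.
Cage m is a single given cell; hence r4c5 = 5.
Cage l is given; hence r5c5 = 4.
Cage b needs two cells with product 5; hence r1c4 = 5.
Column 5 already has 5, leaving r1c5 = 1.
1 is placed in column 5, so r2c5 = 2.
Row 3 already has 3, so r3c2 = 5.
Row 3 now contains 5, which forces r3c3 = 2.
Row 4 already has 5, so r4c2 = 3.
Column 3 already has 2, which forces r5c3 = 5.
Column 4 now contains 5, leaving r5c4 = 1.
Row 1 now contains 5; hence r1c1 = 2.
The 4 cells of cage d must have sum 12, leaving r1c2 = 4.
Cage d needs sum 12, so r1c3 = 3.
Row 2 now contains 2, which forces r2c1 = 5.
Cage d has sum 12, so r2c2 = 1.
Cage d needs sum 12; hence r2c3 = 4.
The two cells of cage h must have sum 5, which forces r2c4 = 3.
The 3 cells of cage c must have product 12, so r3c1 = 1.
1 is placed in column 4, so r3c4 = 4.
Row 4 already has 3; hence r4c1 = 4.
1 is placed in row 5, leaving r5c1 = 3.
1 is placed in row 5, which forces r5c2 = 2.
The full grid is 2 4 3 5 1 / 5 1 4 3 2 / 1 5 2 4 3 / 4 3 1 2 5 / 3 2 5 1 4.

1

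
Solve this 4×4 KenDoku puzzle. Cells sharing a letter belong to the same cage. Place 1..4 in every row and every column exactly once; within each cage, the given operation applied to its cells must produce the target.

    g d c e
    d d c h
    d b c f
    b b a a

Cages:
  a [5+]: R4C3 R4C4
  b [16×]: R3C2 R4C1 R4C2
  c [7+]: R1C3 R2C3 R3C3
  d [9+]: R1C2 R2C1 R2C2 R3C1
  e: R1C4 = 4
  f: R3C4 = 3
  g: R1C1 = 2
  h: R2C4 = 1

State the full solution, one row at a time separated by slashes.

Cage g is a single given cell; hence R1C1 = 2.
Cage e is a single given cell; hence R1C4 = 4.
Cage h is a single given cell; hence R2C4 = 1.
Cage f is a single given cell; hence R3C4 = 3.
Column 1 now contains 2, leaving R4C1 = 4.
4 is placed in row 4, leaving R4C2 = 1.
Column 4 now contains 3, so R4C4 = 2.
1 is placed in column 2, leaving R1C2 = 3.
Row 1 now contains 4; hence R1C3 = 1.
4 is placed in column 1, which forces R2C1 = 3.
Cage d needs sum 9, leaving R2C2 = 2.
Row 2 already has 2, which forces R2C3 = 4.
4 is placed in column 1, so R3C1 = 1.
The 3 cells of cage b must have product 16; hence R3C2 = 4.
Column 3 now contains 4, so R3C3 = 2.
2 is placed in row 4, so R4C3 = 3.

2 3 1 4 / 3 2 4 1 / 1 4 2 3 / 4 1 3 2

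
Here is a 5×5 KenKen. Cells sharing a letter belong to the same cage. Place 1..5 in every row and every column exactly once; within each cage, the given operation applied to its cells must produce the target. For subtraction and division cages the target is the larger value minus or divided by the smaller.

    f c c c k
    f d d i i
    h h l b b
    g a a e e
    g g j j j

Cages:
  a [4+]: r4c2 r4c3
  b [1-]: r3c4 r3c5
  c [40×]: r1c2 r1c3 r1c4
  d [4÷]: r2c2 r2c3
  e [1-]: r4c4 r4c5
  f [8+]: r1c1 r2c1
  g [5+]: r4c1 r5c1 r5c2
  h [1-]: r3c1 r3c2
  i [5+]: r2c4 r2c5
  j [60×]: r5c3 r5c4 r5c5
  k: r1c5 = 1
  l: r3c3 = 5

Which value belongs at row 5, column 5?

Cage k is given, which forces r1c5 = 1.
Cage l is given; hence r3c3 = 5.
The only place for 3 in row 1 is r1c1.
3 is placed in column 1, leaving r2c1 = 5.
Cage g needs sum 5, so r4c1 = 2.
3 is placed in column 1, so r5c1 = 1.
Cage g has sum 5, leaving r5c2 = 2.
Column 1 now contains 1, which forces r3c1 = 4.
The two cells of cage h must have difference 1, leaving r3c2 = 3.
Row 3 now contains 3, so r3c5 = 2.
3 is placed in column 2, so r4c2 = 1.
Row 4 already has 1, which forces r4c3 = 3.
Column 3 already has 3; hence r5c3 = 4.
Column 3 already has 4, leaving r1c3 = 2.
Column 2 now contains 1, so r2c2 = 4.
Column 3 already has 4, which forces r2c3 = 1.
Row 2 now contains 1, leaving r2c4 = 2.
Row 2 now contains 4, leaving r2c5 = 3.
2 is placed in row 3, which forces r3c4 = 1.
Column 5 now contains 3, leaving r5c5 = 5.
Column 2 already has 4, leaving r1c2 = 5.
Cage c needs product 40, leaving r1c4 = 4.
The two cells of cage e must have difference 1; hence r4c4 = 5.
5 is placed in column 5, leaving r4c5 = 4.
5 is placed in row 5, leaving r5c4 = 3.
The full grid is 3 5 2 4 1 / 5 4 1 2 3 / 4 3 5 1 2 / 2 1 3 5 4 / 1 2 4 3 5.

5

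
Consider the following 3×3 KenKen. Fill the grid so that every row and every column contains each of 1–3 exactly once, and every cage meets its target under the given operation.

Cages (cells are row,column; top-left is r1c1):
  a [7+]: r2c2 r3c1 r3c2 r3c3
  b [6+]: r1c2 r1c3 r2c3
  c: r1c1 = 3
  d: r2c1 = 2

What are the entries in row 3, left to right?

1 3 2

Cage c is a single given cell, leaving r1c1 = 3.
D is a freebie, so r2c1 = 2.
Cage a needs sum 7, leaving r2c2 = 1.
Row 2 already has 1, which forces r2c3 = 3.
2 is placed in column 1; hence r3c1 = 1.
Row 3 now contains 1, leaving r3c3 = 2.
Column 2 already has 1, so r1c2 = 2.
Column 3 already has 2; hence r1c3 = 1.
Row 3 now contains 2, leaving r3c2 = 3.
Completed grid: 3 2 1 / 2 1 3 / 1 3 2.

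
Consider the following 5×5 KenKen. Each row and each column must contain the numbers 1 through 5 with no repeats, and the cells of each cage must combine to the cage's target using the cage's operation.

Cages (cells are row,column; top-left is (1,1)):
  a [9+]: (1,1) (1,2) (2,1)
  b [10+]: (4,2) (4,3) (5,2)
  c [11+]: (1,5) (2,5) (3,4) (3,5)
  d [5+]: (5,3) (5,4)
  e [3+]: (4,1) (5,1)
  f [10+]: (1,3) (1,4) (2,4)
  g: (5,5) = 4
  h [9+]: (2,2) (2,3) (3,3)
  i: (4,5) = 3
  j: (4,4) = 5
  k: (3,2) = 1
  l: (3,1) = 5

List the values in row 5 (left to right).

1 5 3 2 4

L is a freebie; hence (3,1) = 5.
Cage k is a single given cell, so (3,2) = 1.
Cage j is a single given cell, leaving (4,4) = 5.
I is a freebie; hence (4,5) = 3.
G is a freebie, so (5,5) = 4.
The 4 cells of cage c must have sum 11, so (3,4) = 3.
4 is placed in column 5; hence (3,5) = 2.
Cage b needs sum 10; hence (4,2) = 4.
Cage b needs sum 10; hence (4,3) = 1.
Cage b has sum 10, which forces (5,2) = 5.
Column 4 already has 3; hence (5,4) = 2.
Cage f needs sum 10, which forces (1,3) = 5.
Row 1 already has 5, leaving (1,5) = 1.
Column 5 now contains 1, which forces (2,5) = 5.
Row 3 now contains 2, leaving (3,3) = 4.
1 is placed in row 4, which forces (4,1) = 2.
2 is placed in row 5; hence (5,1) = 1.
2 is placed in row 5, so (5,3) = 3.
Cage a needs sum 9, which forces (1,2) = 2.
Row 1 now contains 1, which forces (1,4) = 4.
Cage h has sum 9, leaving (2,2) = 3.
Column 3 already has 3, which forces (2,3) = 2.
Cage f needs sum 10; hence (2,4) = 1.
Row 1 now contains 4; hence (1,1) = 3.
Row 2 already has 3, so (2,1) = 4.
The full grid is 3 2 5 4 1 / 4 3 2 1 5 / 5 1 4 3 2 / 2 4 1 5 3 / 1 5 3 2 4.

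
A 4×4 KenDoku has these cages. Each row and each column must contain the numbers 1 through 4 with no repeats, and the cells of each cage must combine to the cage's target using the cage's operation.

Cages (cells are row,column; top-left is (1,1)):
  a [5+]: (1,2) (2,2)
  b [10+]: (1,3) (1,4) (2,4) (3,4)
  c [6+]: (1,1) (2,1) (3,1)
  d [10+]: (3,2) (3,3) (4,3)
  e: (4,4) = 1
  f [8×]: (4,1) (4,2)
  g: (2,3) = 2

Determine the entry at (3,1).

1

Cage g is a single given cell, so (2,3) = 2.
Column 3 now contains 2, so (3,3) = 4.
Column 3 now contains 4, so (4,3) = 3.
Cage e is given, which forces (4,4) = 1.
3 is placed in column 3, which forces (1,3) = 1.
Row 3 already has 4, so (3,2) = 3.
Row 3 already has 3; hence (3,4) = 2.
Cage c has sum 6, leaving (1,1) = 2.
Cage a's pair has sum 5, which forces (1,2) = 4.
Row 1 now contains 4, which forces (1,4) = 3.
Cage c needs sum 6; hence (2,1) = 3.
The two cells of cage a must have sum 5, so (2,2) = 1.
Column 4 now contains 3, leaving (2,4) = 4.
Row 3 now contains 2, which forces (3,1) = 1.
2 is placed in column 1; hence (4,1) = 4.
Column 2 already has 4, so (4,2) = 2.
Filled in: 2 4 1 3 / 3 1 2 4 / 1 3 4 2 / 4 2 3 1.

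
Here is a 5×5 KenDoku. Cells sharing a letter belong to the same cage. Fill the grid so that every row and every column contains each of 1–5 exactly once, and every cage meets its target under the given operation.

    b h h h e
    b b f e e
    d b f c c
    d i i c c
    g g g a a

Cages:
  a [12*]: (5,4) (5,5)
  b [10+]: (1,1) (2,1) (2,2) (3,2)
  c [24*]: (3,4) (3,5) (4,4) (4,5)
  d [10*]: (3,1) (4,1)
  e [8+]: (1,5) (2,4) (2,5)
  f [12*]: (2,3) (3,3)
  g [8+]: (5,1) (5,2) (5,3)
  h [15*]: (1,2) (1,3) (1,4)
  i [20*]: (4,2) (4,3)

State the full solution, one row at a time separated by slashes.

Column 3 needs a 2, and only (5,3) is open for it.
The only place for 1 in column 3 is (1,3).
Column 3 needs a 5, and only (4,3) is open for it.
Cage d's pair has product 10, leaving (3,1) = 5.
Row 4 now contains 5, so (4,1) = 2.
Row 4 now contains 5, leaving (4,2) = 4.
5 is placed in column 1, leaving (5,1) = 1.
Row 5 now contains 1, so (5,2) = 5.
Column 2 now contains 5; hence (1,2) = 3.
Cage h needs product 15, leaving (1,4) = 5.
Row 1 now contains 3, so (1,1) = 4.
Row 1 already has 4, so (1,5) = 2.
Cage b needs sum 10, which forces (2,1) = 3.
Row 2 already has 3, so (2,3) = 4.
Column 3 now contains 4, leaving (3,3) = 3.
2 is placed in column 5, leaving (3,5) = 4.
4 is placed in column 5; hence (5,5) = 3.
The 3 cells of cage e must have sum 8, which forces (2,4) = 1.
Cage e needs sum 8, so (2,5) = 5.
Row 3 now contains 4, which forces (3,4) = 2.
Cage c has product 24, so (4,4) = 3.
3 is placed in column 5; hence (4,5) = 1.
3 is placed in row 5; hence (5,4) = 4.
Row 2 now contains 1, which forces (2,2) = 2.
Row 3 already has 2, leaving (3,2) = 1.

4 3 1 5 2 / 3 2 4 1 5 / 5 1 3 2 4 / 2 4 5 3 1 / 1 5 2 4 3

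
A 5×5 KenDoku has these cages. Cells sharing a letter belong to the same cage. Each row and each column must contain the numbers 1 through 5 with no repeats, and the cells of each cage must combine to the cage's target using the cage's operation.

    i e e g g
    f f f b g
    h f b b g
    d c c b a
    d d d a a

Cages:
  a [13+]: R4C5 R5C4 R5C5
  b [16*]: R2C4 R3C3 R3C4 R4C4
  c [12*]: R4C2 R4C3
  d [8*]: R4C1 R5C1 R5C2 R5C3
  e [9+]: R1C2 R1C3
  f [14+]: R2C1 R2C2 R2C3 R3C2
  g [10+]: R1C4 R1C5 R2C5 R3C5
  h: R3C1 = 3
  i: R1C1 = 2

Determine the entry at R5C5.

3

I is a freebie, leaving R1C1 = 2.
H is a freebie, leaving R3C1 = 3.
Cage b needs product 16, leaving R3C3 = 2.
The 4 cells of cage d must have product 8, leaving R4C1 = 1.
Column 1 already has 2, so R5C1 = 4.
4 is placed in row 5, leaving R5C3 = 1.
4 is placed in row 5, so R5C4 = 5.
5 is placed in row 5; hence R5C5 = 3.
Cage g has sum 10, leaving R1C4 = 3.
Column 1 now contains 4, which forces R2C1 = 5.
The 4 cells of cage g must have sum 10, leaving R2C5 = 2.
Cage a needs sum 13, which forces R4C5 = 5.
Row 5 now contains 1, leaving R5C2 = 2.
Row 2 already has 2; hence R2C2 = 1.
1 is placed in row 2; hence R2C4 = 4.
Column 4 already has 4, leaving R3C4 = 1.
Row 3 now contains 1, which forces R3C5 = 4.
The 4 cells of cage b must have product 16, so R4C4 = 2.
Column 5 now contains 4, leaving R1C5 = 1.
Row 2 now contains 4; hence R2C3 = 3.
Row 3 now contains 4; hence R3C2 = 5.
Column 3 now contains 3, which forces R4C3 = 4.
Column 2 already has 5, leaving R1C2 = 4.
4 is placed in column 3, leaving R1C3 = 5.
Row 4 already has 4, so R4C2 = 3.
Filled in: 2 4 5 3 1 / 5 1 3 4 2 / 3 5 2 1 4 / 1 3 4 2 5 / 4 2 1 5 3.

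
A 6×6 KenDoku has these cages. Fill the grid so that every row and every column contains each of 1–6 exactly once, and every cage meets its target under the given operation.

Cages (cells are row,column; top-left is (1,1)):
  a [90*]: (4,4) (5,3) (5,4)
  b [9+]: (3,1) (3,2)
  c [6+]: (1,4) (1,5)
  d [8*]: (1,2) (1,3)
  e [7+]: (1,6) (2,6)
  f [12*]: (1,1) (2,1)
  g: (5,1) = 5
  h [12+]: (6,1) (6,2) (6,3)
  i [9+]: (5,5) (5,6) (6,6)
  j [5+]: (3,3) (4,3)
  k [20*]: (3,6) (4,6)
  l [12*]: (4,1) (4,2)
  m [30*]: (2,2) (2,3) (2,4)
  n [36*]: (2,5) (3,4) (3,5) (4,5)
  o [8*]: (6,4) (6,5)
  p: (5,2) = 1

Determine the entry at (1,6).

6

G is a freebie; hence (5,1) = 5.
Cage p is given, which forces (5,2) = 1.
Cage a has product 90; hence (4,4) = 5.
Row 4 now contains 5; hence (4,6) = 4.
4 is placed in column 6, which forces (3,6) = 5.
Row 1 needs a 3, and only (1,1) is open for it.
The two cells of cage f must have product 12; hence (2,1) = 4.
Column 1 now contains 3; hence (3,1) = 6.
Cage b's pair has sum 9; hence (3,2) = 3.
6 is placed in column 1, leaving (4,1) = 2.
Row 4 already has 2; hence (4,2) = 6.
2 is placed in column 1, which forces (6,1) = 1.
Cage n needs product 36, which forces (2,5) = 6.
6 is placed in row 2, so (2,6) = 1.
Cage n has product 36, which forces (4,5) = 3.
The 3 cells of cage i must have sum 9, leaving (5,5) = 4.
The 3 cells of cage h must have sum 12, so (6,2) = 5.
Cage h has sum 12, so (6,3) = 6.
Column 5 already has 4, which forces (6,5) = 2.
Row 6 now contains 2; hence (6,6) = 3.
Cage c needs two cells with sum 6; hence (1,4) = 1.
2 is placed in column 5, which forces (1,5) = 5.
Column 6 already has 1, which forces (1,6) = 6.
5 is placed in column 2, leaving (2,2) = 2.
Cage m needs product 30, which forces (2,3) = 5.
Cage m has product 30, which forces (2,4) = 3.
The two cells of cage j must have sum 5; hence (3,3) = 4.
The 4 cells of cage n must have product 36, so (3,4) = 2.
2 is placed in column 5, which forces (3,5) = 1.
Row 4 already has 3, which forces (4,3) = 1.
Column 3 already has 6, so (5,3) = 3.
The 3 cells of cage a must have product 90, which forces (5,4) = 6.
Column 6 already has 3, so (5,6) = 2.
Row 6 now contains 2, which forces (6,4) = 4.
2 is placed in column 2, leaving (1,2) = 4.
Column 3 already has 4, leaving (1,3) = 2.
Filled in: 3 4 2 1 5 6 / 4 2 5 3 6 1 / 6 3 4 2 1 5 / 2 6 1 5 3 4 / 5 1 3 6 4 2 / 1 5 6 4 2 3.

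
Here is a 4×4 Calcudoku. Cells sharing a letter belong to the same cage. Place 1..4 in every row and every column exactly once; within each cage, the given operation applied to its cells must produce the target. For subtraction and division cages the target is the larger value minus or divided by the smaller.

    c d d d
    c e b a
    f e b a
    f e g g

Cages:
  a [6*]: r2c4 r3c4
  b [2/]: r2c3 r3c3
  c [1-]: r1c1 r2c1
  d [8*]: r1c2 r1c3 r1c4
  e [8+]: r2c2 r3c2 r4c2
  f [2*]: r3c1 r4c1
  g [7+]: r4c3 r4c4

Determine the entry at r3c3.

2

In row 1, 3 can only go at r1c1, so r1c1 = 3.
In row 4, 2 can only go at r4c1, so r4c1 = 2.
Column 1 already has 2, leaving r2c1 = 4.
Column 1 already has 2, which forces r3c1 = 1.
In row 4, 1 can only go at r4c2, so r4c2 = 1.
Column 2 now contains 1, leaving r2c2 = 3.
Row 2 already has 3, so r2c4 = 2.
Cage e has sum 8, leaving r3c2 = 4.
Row 3 now contains 4, leaving r3c3 = 2.
2 is placed in column 4, which forces r3c4 = 3.
3 is placed in column 4, so r4c4 = 4.
Column 2 now contains 4, which forces r1c2 = 2.
Cage d has product 8; hence r1c3 = 4.
Column 4 now contains 4; hence r1c4 = 1.
Row 2 now contains 2; hence r2c3 = 1.
4 is placed in row 4, leaving r4c3 = 3.
Filled in: 3 2 4 1 / 4 3 1 2 / 1 4 2 3 / 2 1 3 4.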